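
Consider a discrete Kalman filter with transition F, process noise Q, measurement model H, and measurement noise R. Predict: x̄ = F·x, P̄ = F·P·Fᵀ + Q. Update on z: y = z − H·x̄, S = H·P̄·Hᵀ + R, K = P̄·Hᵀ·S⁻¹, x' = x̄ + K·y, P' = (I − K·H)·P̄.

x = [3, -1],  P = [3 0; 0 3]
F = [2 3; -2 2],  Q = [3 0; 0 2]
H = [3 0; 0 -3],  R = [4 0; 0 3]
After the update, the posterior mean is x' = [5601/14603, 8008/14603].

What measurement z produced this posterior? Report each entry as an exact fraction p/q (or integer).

z = [1, -2]

x̄ = F·x = [3, -8]
P̄ = F·P·Fᵀ + Q = [42 6; 6 26]
S = H·P̄·Hᵀ + R = [382 -54; -54 237]
K = P̄·Hᵀ·S⁻¹ = [4815/14603 -12/14603; 9/14603 -4804/14603]
x' − x̄ = [-38208/14603, 124832/14603] = K·y
y = (KᵀK)⁻¹·Kᵀ·(x' − x̄) = [-8, -26]
z = y + H·x̄ = [-8, -26] + [9, 24] = [1, -2]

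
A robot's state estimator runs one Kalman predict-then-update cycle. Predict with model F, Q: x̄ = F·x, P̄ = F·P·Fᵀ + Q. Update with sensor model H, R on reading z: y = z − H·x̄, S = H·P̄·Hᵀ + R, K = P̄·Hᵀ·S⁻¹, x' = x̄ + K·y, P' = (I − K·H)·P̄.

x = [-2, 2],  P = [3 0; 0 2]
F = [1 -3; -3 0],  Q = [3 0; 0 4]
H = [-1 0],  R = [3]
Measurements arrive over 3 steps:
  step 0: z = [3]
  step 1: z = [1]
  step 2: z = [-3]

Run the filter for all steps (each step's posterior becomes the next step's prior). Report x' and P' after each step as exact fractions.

step 0: x' = [-32/9, 13/3], P' = [8/3 -1; -1 28]
step 1: x' = [-47/40, 387/40], P' = [2373/800 -153/800; -153/800 21533/800]
step 2: x' = [5479/2103, 11933/5608], P' = [2078/701 -177/1402; -177/1402 678553/22432]

step 0: x̄ = F·x = [-8, 6]
step 0: P̄ = F·P·Fᵀ + Q = [24 -9; -9 31]
step 0: y = z − H·x̄ = [-5]
step 0: S = H·P̄·Hᵀ + R = [27]
step 0: K = P̄·Hᵀ·S⁻¹ = [-8/9; 1/3]
step 0: x' = x̄ + K·y = [-32/9, 13/3]
step 0: P' = (I − K·H)·P̄ = [8/3 -1; -1 28]
step 1: x̄ = F·x = [-149/9, 32/3]
step 1: P̄ = F·P·Fᵀ + Q = [791/3 -17; -17 28]
step 1: y = z − H·x̄ = [-140/9]
step 1: S = H·P̄·Hᵀ + R = [800/3]
step 1: K = P̄·Hᵀ·S⁻¹ = [-791/800; 51/800]
step 1: x' = x̄ + K·y = [-47/40, 387/40]
step 1: P' = (I − K·H)·P̄ = [2373/800 -153/800; -153/800 21533/800]
step 2: x̄ = F·x = [-151/5, 141/40]
step 2: P̄ = F·P·Fᵀ + Q = [6234/25 -531/50; -531/50 24557/800]
step 2: y = z − H·x̄ = [-166/5]
step 2: S = H·P̄·Hᵀ + R = [6309/25]
step 2: K = P̄·Hᵀ·S⁻¹ = [-2078/2103; 59/1402]
step 2: x' = x̄ + K·y = [5479/2103, 11933/5608]
step 2: P' = (I − K·H)·P̄ = [2078/701 -177/1402; -177/1402 678553/22432]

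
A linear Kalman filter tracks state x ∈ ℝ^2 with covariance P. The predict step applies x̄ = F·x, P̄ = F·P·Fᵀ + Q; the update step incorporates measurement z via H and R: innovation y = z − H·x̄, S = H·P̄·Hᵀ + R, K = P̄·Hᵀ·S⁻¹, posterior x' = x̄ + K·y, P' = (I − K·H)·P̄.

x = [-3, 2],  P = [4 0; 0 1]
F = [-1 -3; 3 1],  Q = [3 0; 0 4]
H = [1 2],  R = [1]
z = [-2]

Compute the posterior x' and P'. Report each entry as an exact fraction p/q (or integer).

x̄ = F·x = [-3, -7]
P̄ = F·P·Fᵀ + Q = [16 -15; -15 41]
y = z − H·x̄ = [15]
S = H·P̄·Hᵀ + R = [121]
K = P̄·Hᵀ·S⁻¹ = [-14/121; 67/121]
x' = x̄ + K·y = [-573/121, 158/121]
P' = (I − K·H)·P̄ = [1740/121 -877/121; -877/121 472/121]

x' = [-573/121, 158/121]
P' = [1740/121 -877/121; -877/121 472/121]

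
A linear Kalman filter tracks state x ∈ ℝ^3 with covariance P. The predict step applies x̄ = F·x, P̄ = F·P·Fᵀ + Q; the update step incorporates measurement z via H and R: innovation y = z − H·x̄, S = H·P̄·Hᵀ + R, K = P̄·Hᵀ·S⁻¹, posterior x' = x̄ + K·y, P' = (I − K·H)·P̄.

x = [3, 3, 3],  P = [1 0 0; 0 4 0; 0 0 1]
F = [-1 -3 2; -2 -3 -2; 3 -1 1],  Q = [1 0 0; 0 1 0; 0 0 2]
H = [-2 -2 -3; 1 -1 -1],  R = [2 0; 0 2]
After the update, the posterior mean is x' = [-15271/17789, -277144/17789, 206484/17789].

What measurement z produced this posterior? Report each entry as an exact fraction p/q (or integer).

x̄ = F·x = [-6, -21, 9]
P̄ = F·P·Fᵀ + Q = [42 34 11; 34 45 4; 11 4 16]
S = H·P̄·Hᵀ + R = [946 63; 63 23]
K = P̄·Hᵀ·S⁻¹ = [-4066/17789 8817/17789; -2965/17789 -3480/17789; -1227/17789 -3600/17789]
x' − x̄ = [91463/17789, 96425/17789, 46383/17789] = K·y
y = (KᵀK)⁻¹·Kᵀ·(x' − x̄) = [-29, -3]
z = y + H·x̄ = [-29, -3] + [27, 6] = [-2, 3]

z = [-2, 3]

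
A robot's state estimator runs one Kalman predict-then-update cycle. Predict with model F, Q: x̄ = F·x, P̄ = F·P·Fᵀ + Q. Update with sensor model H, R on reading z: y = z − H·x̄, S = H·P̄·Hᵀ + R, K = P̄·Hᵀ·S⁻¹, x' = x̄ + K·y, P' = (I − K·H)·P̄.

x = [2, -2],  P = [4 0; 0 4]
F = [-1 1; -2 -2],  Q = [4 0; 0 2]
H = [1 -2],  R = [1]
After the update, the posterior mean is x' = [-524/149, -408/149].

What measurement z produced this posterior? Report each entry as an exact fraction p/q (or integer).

z = [2]

x̄ = F·x = [-4, 0]
P̄ = F·P·Fᵀ + Q = [12 0; 0 34]
S = H·P̄·Hᵀ + R = [149]
K = P̄·Hᵀ·S⁻¹ = [12/149; -68/149]
x' − x̄ = [72/149, -408/149] = K·y
y = (KᵀK)⁻¹·Kᵀ·(x' − x̄) = [6]
z = y + H·x̄ = [6] + [-4] = [2]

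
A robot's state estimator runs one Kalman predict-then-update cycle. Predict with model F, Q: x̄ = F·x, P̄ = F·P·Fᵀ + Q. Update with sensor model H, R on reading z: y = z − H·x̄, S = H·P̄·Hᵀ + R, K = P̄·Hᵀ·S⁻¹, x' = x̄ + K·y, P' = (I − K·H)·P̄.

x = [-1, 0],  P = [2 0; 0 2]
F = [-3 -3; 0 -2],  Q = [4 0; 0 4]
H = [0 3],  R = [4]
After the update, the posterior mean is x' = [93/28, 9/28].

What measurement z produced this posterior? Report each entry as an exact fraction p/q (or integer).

x̄ = F·x = [3, 0]
P̄ = F·P·Fᵀ + Q = [40 12; 12 12]
S = H·P̄·Hᵀ + R = [112]
K = P̄·Hᵀ·S⁻¹ = [9/28; 9/28]
x' − x̄ = [9/28, 9/28] = K·y
y = (KᵀK)⁻¹·Kᵀ·(x' − x̄) = [1]
z = y + H·x̄ = [1] + [0] = [1]

z = [1]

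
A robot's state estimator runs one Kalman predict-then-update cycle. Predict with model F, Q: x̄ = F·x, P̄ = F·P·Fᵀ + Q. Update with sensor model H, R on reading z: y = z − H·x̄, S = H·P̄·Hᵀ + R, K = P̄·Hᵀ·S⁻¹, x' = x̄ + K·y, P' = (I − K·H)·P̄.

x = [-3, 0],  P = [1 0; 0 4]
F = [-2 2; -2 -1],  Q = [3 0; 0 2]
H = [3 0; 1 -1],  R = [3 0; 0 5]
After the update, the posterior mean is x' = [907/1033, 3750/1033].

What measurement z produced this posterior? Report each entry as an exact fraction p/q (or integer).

z = [2, -1]

x̄ = F·x = [6, 6]
P̄ = F·P·Fᵀ + Q = [23 -4; -4 10]
S = H·P̄·Hᵀ + R = [210 81; 81 46]
K = P̄·Hᵀ·S⁻¹ = [329/1033 27/1033; 194/1033 -656/1033]
x' − x̄ = [-5291/1033, -2448/1033] = K·y
y = (KᵀK)⁻¹·Kᵀ·(x' − x̄) = [-16, -1]
z = y + H·x̄ = [-16, -1] + [18, 0] = [2, -1]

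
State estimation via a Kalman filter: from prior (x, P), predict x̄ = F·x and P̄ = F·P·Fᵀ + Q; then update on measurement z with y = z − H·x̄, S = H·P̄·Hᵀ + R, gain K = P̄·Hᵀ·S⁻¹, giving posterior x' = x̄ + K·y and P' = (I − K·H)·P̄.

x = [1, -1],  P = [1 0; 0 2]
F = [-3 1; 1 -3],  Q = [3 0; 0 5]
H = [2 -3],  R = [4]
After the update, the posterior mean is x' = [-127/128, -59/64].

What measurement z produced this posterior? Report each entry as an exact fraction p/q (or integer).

x̄ = F·x = [-4, 4]
P̄ = F·P·Fᵀ + Q = [14 -9; -9 24]
S = H·P̄·Hᵀ + R = [384]
K = P̄·Hᵀ·S⁻¹ = [55/384; -15/64]
x' − x̄ = [385/128, -315/64] = K·y
y = (KᵀK)⁻¹·Kᵀ·(x' − x̄) = [21]
z = y + H·x̄ = [21] + [-20] = [1]

z = [1]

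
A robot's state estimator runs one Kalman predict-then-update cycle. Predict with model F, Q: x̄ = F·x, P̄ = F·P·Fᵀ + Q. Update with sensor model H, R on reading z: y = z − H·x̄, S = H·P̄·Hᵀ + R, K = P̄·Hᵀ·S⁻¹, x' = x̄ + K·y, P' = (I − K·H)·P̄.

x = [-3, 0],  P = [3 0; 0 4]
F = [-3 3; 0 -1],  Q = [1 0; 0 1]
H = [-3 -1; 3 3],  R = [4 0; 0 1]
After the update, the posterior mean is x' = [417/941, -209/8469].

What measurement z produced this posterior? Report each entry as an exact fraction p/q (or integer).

z = [-2, 1]

x̄ = F·x = [9, 0]
P̄ = F·P·Fᵀ + Q = [64 -12; -12 5]
S = H·P̄·Hᵀ + R = [513 -447; -447 406]
K = P̄·Hᵀ·S⁻¹ = [-372/941 -48/941; 3199/8469 1028/2823]
x' − x̄ = [-8052/941, -209/8469] = K·y
y = (KᵀK)⁻¹·Kᵀ·(x' − x̄) = [25, -26]
z = y + H·x̄ = [25, -26] + [-27, 27] = [-2, 1]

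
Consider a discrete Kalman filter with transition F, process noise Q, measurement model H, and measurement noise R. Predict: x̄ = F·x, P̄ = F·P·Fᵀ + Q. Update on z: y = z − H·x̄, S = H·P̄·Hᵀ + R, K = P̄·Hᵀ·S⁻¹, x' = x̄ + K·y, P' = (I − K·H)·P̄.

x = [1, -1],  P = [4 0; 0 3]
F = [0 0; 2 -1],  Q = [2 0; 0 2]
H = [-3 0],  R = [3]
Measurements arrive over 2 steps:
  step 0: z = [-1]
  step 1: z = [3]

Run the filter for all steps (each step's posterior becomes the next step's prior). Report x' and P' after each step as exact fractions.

step 0: x' = [2/7, 3], P' = [2/7 0; 0 21]
step 1: x' = [-6/7, -17/7], P' = [2/7 0; 0 169/7]

step 0: x̄ = F·x = [0, 3]
step 0: P̄ = F·P·Fᵀ + Q = [2 0; 0 21]
step 0: y = z − H·x̄ = [-1]
step 0: S = H·P̄·Hᵀ + R = [21]
step 0: K = P̄·Hᵀ·S⁻¹ = [-2/7; 0]
step 0: x' = x̄ + K·y = [2/7, 3]
step 0: P' = (I − K·H)·P̄ = [2/7 0; 0 21]
step 1: x̄ = F·x = [0, -17/7]
step 1: P̄ = F·P·Fᵀ + Q = [2 0; 0 169/7]
step 1: y = z − H·x̄ = [3]
step 1: S = H·P̄·Hᵀ + R = [21]
step 1: K = P̄·Hᵀ·S⁻¹ = [-2/7; 0]
step 1: x' = x̄ + K·y = [-6/7, -17/7]
step 1: P' = (I − K·H)·P̄ = [2/7 0; 0 169/7]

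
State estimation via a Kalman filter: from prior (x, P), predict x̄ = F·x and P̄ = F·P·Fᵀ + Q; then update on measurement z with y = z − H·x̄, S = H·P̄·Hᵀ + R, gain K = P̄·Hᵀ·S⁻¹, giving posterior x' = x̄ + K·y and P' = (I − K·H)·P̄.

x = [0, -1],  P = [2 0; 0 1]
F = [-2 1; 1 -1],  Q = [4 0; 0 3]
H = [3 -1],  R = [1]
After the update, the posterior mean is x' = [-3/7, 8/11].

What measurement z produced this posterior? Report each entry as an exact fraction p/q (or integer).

x̄ = F·x = [-1, 1]
P̄ = F·P·Fᵀ + Q = [13 -5; -5 6]
S = H·P̄·Hᵀ + R = [154]
K = P̄·Hᵀ·S⁻¹ = [2/7; -3/22]
x' − x̄ = [4/7, -3/11] = K·y
y = (KᵀK)⁻¹·Kᵀ·(x' − x̄) = [2]
z = y + H·x̄ = [2] + [-4] = [-2]

z = [-2]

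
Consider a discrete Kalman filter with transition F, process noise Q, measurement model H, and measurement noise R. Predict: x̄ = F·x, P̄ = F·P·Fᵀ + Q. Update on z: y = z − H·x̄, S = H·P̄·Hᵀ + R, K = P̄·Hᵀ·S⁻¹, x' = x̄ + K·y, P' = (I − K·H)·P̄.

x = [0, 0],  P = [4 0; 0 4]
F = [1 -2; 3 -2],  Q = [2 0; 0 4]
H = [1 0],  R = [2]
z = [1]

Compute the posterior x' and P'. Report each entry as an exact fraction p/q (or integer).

x' = [11/12, 7/6]
P' = [11/6 7/3; 7/3 70/3]

x̄ = F·x = [0, 0]
P̄ = F·P·Fᵀ + Q = [22 28; 28 56]
y = z − H·x̄ = [1]
S = H·P̄·Hᵀ + R = [24]
K = P̄·Hᵀ·S⁻¹ = [11/12; 7/6]
x' = x̄ + K·y = [11/12, 7/6]
P' = (I − K·H)·P̄ = [11/6 7/3; 7/3 70/3]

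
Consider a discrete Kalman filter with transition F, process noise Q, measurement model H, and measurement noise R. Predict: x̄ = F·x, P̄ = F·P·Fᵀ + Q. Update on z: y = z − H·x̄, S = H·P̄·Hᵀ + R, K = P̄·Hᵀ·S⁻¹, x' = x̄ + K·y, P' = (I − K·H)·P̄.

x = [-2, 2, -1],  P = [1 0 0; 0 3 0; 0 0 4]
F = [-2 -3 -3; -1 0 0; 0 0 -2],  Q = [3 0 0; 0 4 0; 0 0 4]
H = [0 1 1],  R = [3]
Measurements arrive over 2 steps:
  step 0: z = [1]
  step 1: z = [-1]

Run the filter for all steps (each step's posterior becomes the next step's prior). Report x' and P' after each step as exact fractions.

step 0: x̄ = F·x = [1, 2, 2]
step 0: P̄ = F·P·Fᵀ + Q = [70 2 24; 2 5 0; 24 0 20]
step 0: y = z − H·x̄ = [-3]
step 0: S = H·P̄·Hᵀ + R = [28]
step 0: K = P̄·Hᵀ·S⁻¹ = [13/14; 5/28; 5/7]
step 0: x' = x̄ + K·y = [-25/14, 41/28, -1/7]
step 0: P' = (I − K·H)·P̄ = [321/7 -37/14 38/7; -37/14 115/28 -25/7; 38/7 -25/7 40/7]
step 1: x̄ = F·x = [-11/28, 25/14, 2/7]
step 1: P̄ = F·P·Fᵀ + Q = [6831/28 1401/14 242/7; 1401/14 349/7 76/7; 242/7 76/7 188/7]
step 1: y = z − H·x̄ = [-43/14]
step 1: S = H·P̄·Hᵀ + R = [710/7]
step 1: K = P̄·Hᵀ·S⁻¹ = [377/284; 85/142; 132/355]
step 1: x' = x̄ + K·y = [-2539/568, -15/284, -304/355]
step 1: P' = (I − K·H)·P̄ = [37051/568 5531/284 -1100/71; 5531/284 1919/142 -832/71; -1100/71 -832/71 4556/355]

step 0: x' = [-25/14, 41/28, -1/7], P' = [321/7 -37/14 38/7; -37/14 115/28 -25/7; 38/7 -25/7 40/7]
step 1: x' = [-2539/568, -15/284, -304/355], P' = [37051/568 5531/284 -1100/71; 5531/284 1919/142 -832/71; -1100/71 -832/71 4556/355]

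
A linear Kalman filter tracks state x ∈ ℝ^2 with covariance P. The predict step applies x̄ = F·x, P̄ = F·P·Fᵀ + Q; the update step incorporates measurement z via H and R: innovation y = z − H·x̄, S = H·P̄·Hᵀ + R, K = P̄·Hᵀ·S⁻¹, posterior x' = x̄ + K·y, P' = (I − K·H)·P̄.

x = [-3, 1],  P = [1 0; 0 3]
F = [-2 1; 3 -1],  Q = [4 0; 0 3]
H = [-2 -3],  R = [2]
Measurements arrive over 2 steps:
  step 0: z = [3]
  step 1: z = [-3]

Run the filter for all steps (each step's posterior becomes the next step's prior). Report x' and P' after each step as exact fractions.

step 0: x' = [446/73, -379/73], P' = [778/73 -522/73; -522/73 366/73]
step 1: x' = [-125887/28321, 113839/28321], P' = [549394/28321 -373740/28321; -373740/28321 260406/28321]

step 0: x̄ = F·x = [7, -10]
step 0: P̄ = F·P·Fᵀ + Q = [11 -9; -9 15]
step 0: y = z − H·x̄ = [-13]
step 0: S = H·P̄·Hᵀ + R = [73]
step 0: K = P̄·Hᵀ·S⁻¹ = [5/73; -27/73]
step 0: x' = x̄ + K·y = [446/73, -379/73]
step 0: P' = (I − K·H)·P̄ = [778/73 -522/73; -522/73 366/73]
step 1: x̄ = F·x = [-1271/73, 1717/73]
step 1: P̄ = F·P·Fᵀ + Q = [5858/73 -7644/73; -7644/73 10719/73]
step 1: y = z − H·x̄ = [2390/73]
step 1: S = H·P̄·Hᵀ + R = [28321/73]
step 1: K = P̄·Hᵀ·S⁻¹ = [11216/28321; -16869/28321]
step 1: x' = x̄ + K·y = [-125887/28321, 113839/28321]
step 1: P' = (I − K·H)·P̄ = [549394/28321 -373740/28321; -373740/28321 260406/28321]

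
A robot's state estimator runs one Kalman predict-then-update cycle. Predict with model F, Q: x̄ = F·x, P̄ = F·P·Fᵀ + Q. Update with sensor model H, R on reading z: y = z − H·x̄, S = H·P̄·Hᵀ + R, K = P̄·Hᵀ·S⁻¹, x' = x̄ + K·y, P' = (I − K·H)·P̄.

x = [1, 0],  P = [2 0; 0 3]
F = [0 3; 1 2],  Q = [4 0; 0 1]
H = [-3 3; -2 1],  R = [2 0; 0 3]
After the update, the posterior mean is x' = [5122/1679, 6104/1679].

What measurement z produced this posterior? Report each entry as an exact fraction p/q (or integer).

x̄ = F·x = [0, 1]
P̄ = F·P·Fᵀ + Q = [31 18; 18 15]
S = H·P̄·Hᵀ + R = [92 69; 69 70]
K = P̄·Hᵀ·S⁻¹ = [306/1679 -59/73; 819/1679 -57/73]
x' − x̄ = [5122/1679, 4425/1679] = K·y
y = (KᵀK)⁻¹·Kᵀ·(x' − x̄) = [-1, -4]
z = y + H·x̄ = [-1, -4] + [3, 1] = [2, -3]

z = [2, -3]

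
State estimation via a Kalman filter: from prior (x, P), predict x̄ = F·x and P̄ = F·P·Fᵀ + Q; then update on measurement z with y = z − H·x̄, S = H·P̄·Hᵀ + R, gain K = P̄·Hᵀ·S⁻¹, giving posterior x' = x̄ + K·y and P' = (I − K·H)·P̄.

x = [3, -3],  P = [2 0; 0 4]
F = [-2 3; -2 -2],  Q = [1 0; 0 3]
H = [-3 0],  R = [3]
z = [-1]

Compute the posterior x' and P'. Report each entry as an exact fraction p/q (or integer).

x' = [15/68, -92/17]
P' = [45/136 -2/17; -2/17 363/17]

x̄ = F·x = [-15, 0]
P̄ = F·P·Fᵀ + Q = [45 -16; -16 27]
y = z − H·x̄ = [-46]
S = H·P̄·Hᵀ + R = [408]
K = P̄·Hᵀ·S⁻¹ = [-45/136; 2/17]
x' = x̄ + K·y = [15/68, -92/17]
P' = (I − K·H)·P̄ = [45/136 -2/17; -2/17 363/17]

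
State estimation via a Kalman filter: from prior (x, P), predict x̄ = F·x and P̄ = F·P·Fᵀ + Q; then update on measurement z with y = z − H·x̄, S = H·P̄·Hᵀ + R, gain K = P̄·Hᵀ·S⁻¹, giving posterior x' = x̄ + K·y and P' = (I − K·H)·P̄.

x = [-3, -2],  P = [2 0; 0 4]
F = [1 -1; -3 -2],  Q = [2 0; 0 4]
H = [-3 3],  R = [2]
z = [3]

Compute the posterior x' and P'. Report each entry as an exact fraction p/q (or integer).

x' = [161/190, 182/95]
P' = [679/95 676/95; 676/95 694/95]

x̄ = F·x = [-1, 13]
P̄ = F·P·Fᵀ + Q = [8 2; 2 38]
y = z − H·x̄ = [-39]
S = H·P̄·Hᵀ + R = [380]
K = P̄·Hᵀ·S⁻¹ = [-9/190; 27/95]
x' = x̄ + K·y = [161/190, 182/95]
P' = (I − K·H)·P̄ = [679/95 676/95; 676/95 694/95]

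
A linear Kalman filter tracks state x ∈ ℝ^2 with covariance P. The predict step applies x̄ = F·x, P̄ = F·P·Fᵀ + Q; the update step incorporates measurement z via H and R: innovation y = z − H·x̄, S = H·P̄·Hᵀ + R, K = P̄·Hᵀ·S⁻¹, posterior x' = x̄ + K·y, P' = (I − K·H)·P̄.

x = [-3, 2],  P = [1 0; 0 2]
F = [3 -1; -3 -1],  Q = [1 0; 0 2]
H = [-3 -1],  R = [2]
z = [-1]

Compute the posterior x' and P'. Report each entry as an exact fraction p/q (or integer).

x̄ = F·x = [-11, 7]
P̄ = F·P·Fᵀ + Q = [12 -7; -7 13]
y = z − H·x̄ = [-27]
S = H·P̄·Hᵀ + R = [81]
K = P̄·Hᵀ·S⁻¹ = [-29/81; 8/81]
x' = x̄ + K·y = [-4/3, 13/3]
P' = (I − K·H)·P̄ = [131/81 -335/81; -335/81 989/81]

x' = [-4/3, 13/3]
P' = [131/81 -335/81; -335/81 989/81]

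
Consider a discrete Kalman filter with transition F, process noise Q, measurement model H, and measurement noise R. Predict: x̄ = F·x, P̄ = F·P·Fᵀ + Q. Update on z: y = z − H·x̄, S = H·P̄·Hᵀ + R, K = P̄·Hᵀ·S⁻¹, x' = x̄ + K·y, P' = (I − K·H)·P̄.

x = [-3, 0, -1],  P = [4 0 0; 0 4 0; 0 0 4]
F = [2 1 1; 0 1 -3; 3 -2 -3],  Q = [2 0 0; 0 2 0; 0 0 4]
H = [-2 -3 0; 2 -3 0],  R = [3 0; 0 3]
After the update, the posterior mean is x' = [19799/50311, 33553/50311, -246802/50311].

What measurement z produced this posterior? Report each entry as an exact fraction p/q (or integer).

x̄ = F·x = [-7, 3, -6]
P̄ = F·P·Fᵀ + Q = [26 -8 4; -8 42 28; 4 28 92]
S = H·P̄·Hᵀ + R = [389 274; 274 581]
K = P̄·Hᵀ·S⁻¹ = [-12364/50311 12412/50311; -8334/50311 -8366/50311; -10876/50311 -1452/50311]
x' − x̄ = [371976/50311, -117380/50311, 55064/50311] = K·y
y = (KᵀK)⁻¹·Kᵀ·(x' − x̄) = [-8, 22]
z = y + H·x̄ = [-8, 22] + [5, -23] = [-3, -1]

z = [-3, -1]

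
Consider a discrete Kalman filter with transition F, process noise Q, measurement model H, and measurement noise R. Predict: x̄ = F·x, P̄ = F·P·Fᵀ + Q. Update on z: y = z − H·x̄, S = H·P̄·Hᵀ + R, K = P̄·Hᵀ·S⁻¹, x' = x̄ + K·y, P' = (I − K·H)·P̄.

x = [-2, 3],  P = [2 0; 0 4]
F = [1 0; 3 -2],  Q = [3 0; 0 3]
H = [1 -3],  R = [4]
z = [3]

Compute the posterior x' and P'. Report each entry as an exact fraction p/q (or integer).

x' = [-209/306, -139/102]
P' = [1361/306 157/102; 157/102 33/34]

x̄ = F·x = [-2, -12]
P̄ = F·P·Fᵀ + Q = [5 6; 6 37]
y = z − H·x̄ = [-31]
S = H·P̄·Hᵀ + R = [306]
K = P̄·Hᵀ·S⁻¹ = [-13/306; -35/102]
x' = x̄ + K·y = [-209/306, -139/102]
P' = (I − K·H)·P̄ = [1361/306 157/102; 157/102 33/34]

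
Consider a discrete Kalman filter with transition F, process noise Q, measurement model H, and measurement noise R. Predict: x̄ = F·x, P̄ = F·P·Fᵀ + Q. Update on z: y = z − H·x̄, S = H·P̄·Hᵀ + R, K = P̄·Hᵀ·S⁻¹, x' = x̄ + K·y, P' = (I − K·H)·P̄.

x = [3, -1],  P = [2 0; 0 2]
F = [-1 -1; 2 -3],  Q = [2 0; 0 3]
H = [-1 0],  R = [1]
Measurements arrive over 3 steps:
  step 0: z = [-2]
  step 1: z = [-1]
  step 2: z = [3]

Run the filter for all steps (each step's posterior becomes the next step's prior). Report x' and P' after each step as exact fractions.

step 0: x̄ = F·x = [-2, 9]
step 0: P̄ = F·P·Fᵀ + Q = [6 2; 2 29]
step 0: y = z − H·x̄ = [-4]
step 0: S = H·P̄·Hᵀ + R = [7]
step 0: K = P̄·Hᵀ·S⁻¹ = [-6/7; -2/7]
step 0: x' = x̄ + K·y = [10/7, 71/7]
step 0: P' = (I − K·H)·P̄ = [6/7 2/7; 2/7 199/7]
step 1: x̄ = F·x = [-81/7, -193/7]
step 1: P̄ = F·P·Fᵀ + Q = [223/7 587/7; 587/7 1812/7]
step 1: y = z − H·x̄ = [-88/7]
step 1: S = H·P̄·Hᵀ + R = [230/7]
step 1: K = P̄·Hᵀ·S⁻¹ = [-223/230; -587/230]
step 1: x' = x̄ + K·y = [71/115, 519/115]
step 1: P' = (I − K·H)·P̄ = [223/230 587/230; 587/230 10313/230]
step 2: x̄ = F·x = [-118/23, -283/23]
step 2: P̄ = F·P·Fᵀ + Q = [1217/23 3108/23; 3108/23 17471/46]
step 2: y = z − H·x̄ = [-49/23]
step 2: S = H·P̄·Hᵀ + R = [1240/23]
step 2: K = P̄·Hᵀ·S⁻¹ = [-1217/1240; -777/310]
step 2: x' = x̄ + K·y = [-3769/1240, -2159/310]
step 2: P' = (I − K·H)·P̄ = [1217/1240 777/310; 777/310 12743/310]

step 0: x' = [10/7, 71/7], P' = [6/7 2/7; 2/7 199/7]
step 1: x' = [71/115, 519/115], P' = [223/230 587/230; 587/230 10313/230]
step 2: x' = [-3769/1240, -2159/310], P' = [1217/1240 777/310; 777/310 12743/310]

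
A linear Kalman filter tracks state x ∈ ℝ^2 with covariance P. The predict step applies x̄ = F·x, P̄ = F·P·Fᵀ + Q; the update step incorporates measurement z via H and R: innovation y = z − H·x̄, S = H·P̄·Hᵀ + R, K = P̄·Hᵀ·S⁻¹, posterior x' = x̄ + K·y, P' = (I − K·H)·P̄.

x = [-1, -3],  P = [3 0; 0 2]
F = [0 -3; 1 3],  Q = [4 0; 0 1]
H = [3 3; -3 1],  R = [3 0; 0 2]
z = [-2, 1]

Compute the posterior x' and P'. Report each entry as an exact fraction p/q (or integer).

x' = [-497/1343, -1402/4029]
P' = [194/1343 -86/1343; -86/1343 1222/4029]

x̄ = F·x = [9, -10]
P̄ = F·P·Fᵀ + Q = [22 -18; -18 22]
y = z − H·x̄ = [1, 38]
S = H·P̄·Hᵀ + R = [75 -24; -24 330]
K = P̄·Hᵀ·S⁻¹ = [108/1343 -334/1343; 964/4029 998/4029]
x' = x̄ + K·y = [-497/1343, -1402/4029]
P' = (I − K·H)·P̄ = [194/1343 -86/1343; -86/1343 1222/4029]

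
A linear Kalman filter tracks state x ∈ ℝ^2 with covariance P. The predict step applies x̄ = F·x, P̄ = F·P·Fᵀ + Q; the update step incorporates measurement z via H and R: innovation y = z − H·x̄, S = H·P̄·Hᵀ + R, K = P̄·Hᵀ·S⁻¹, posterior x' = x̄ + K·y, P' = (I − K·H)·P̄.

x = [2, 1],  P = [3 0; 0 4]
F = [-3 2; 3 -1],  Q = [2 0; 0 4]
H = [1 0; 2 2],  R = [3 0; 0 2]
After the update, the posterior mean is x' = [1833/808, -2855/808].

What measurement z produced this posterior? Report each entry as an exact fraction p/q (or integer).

z = [3, -3]

x̄ = F·x = [-4, 5]
P̄ = F·P·Fᵀ + Q = [45 -35; -35 35]
S = H·P̄·Hᵀ + R = [48 20; 20 42]
K = P̄·Hᵀ·S⁻¹ = [745/808 15/404; -735/808 175/404]
x' − x̄ = [5065/808, -6895/808] = K·y
y = (KᵀK)⁻¹·Kᵀ·(x' − x̄) = [7, -5]
z = y + H·x̄ = [7, -5] + [-4, 2] = [3, -3]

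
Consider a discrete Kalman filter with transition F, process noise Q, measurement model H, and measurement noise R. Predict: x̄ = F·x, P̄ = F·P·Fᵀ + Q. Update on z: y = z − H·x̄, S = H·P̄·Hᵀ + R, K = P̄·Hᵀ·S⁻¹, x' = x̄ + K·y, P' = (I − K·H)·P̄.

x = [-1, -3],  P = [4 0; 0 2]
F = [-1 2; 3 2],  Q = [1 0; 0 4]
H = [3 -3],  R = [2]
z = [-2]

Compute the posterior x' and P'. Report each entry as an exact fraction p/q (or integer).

x' = [-547/89, -489/89]
P' = [5498/623 5464/623; 5464/623 5568/623]

x̄ = F·x = [-5, -9]
P̄ = F·P·Fᵀ + Q = [13 -4; -4 48]
y = z − H·x̄ = [-14]
S = H·P̄·Hᵀ + R = [623]
K = P̄·Hᵀ·S⁻¹ = [51/623; -156/623]
x' = x̄ + K·y = [-547/89, -489/89]
P' = (I − K·H)·P̄ = [5498/623 5464/623; 5464/623 5568/623]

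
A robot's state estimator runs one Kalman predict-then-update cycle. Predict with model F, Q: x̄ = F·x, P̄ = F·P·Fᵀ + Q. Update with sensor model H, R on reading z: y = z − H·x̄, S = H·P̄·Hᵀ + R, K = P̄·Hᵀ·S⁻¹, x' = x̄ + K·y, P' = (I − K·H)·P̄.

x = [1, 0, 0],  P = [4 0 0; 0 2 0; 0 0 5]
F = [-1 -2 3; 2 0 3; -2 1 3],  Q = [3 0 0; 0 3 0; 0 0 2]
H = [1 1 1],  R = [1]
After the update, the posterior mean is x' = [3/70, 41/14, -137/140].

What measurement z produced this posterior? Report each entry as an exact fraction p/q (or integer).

x̄ = F·x = [-1, 2, -2]
P̄ = F·P·Fᵀ + Q = [60 37 49; 37 64 29; 49 29 65]
S = H·P̄·Hᵀ + R = [420]
K = P̄·Hᵀ·S⁻¹ = [73/210; 13/42; 143/420]
x' − x̄ = [73/70, 13/14, 143/140] = K·y
y = (KᵀK)⁻¹·Kᵀ·(x' − x̄) = [3]
z = y + H·x̄ = [3] + [-1] = [2]

z = [2]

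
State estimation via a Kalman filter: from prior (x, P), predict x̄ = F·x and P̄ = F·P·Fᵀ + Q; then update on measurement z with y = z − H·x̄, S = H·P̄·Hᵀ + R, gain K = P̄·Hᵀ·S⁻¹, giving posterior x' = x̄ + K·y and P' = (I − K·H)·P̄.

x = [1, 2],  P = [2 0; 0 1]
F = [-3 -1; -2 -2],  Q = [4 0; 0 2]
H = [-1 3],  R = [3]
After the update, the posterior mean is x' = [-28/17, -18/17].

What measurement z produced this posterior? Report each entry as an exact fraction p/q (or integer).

z = [-1]

x̄ = F·x = [-5, -6]
P̄ = F·P·Fᵀ + Q = [23 14; 14 14]
S = H·P̄·Hᵀ + R = [68]
K = P̄·Hᵀ·S⁻¹ = [19/68; 7/17]
x' − x̄ = [57/17, 84/17] = K·y
y = (KᵀK)⁻¹·Kᵀ·(x' − x̄) = [12]
z = y + H·x̄ = [12] + [-13] = [-1]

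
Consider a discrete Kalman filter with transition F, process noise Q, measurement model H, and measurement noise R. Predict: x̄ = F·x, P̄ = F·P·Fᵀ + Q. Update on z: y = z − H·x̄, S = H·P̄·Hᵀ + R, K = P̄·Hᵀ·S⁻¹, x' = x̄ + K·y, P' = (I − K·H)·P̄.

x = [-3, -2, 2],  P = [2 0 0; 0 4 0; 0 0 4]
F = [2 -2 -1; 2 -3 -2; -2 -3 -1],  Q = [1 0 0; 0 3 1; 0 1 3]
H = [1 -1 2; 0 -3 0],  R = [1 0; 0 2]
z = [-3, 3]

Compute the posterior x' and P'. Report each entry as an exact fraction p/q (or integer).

x' = [-20436/15343, -16153/15343, -19065/15343]
P' = [220539/61372 4481/30686 -53359/30686; 4481/30686 3393/15343 589/15343; -53359/30686 589/15343 17557/15343]

x̄ = F·x = [-4, -4, 10]
P̄ = F·P·Fᵀ + Q = [29 40 20; 40 63 37; 20 37 51]
y = z − H·x̄ = [-23, -9]
S = H·P̄·Hᵀ + R = [149 -153; -153 569]
K = P̄·Hᵀ·S⁻¹ = [-1859/61372 -13443/61372; 51/30686 -10179/30686; 15691/30686 -1767/30686]
x' = x̄ + K·y = [-20436/15343, -16153/15343, -19065/15343]
P' = (I − K·H)·P̄ = [220539/61372 4481/30686 -53359/30686; 4481/30686 3393/15343 589/15343; -53359/30686 589/15343 17557/15343]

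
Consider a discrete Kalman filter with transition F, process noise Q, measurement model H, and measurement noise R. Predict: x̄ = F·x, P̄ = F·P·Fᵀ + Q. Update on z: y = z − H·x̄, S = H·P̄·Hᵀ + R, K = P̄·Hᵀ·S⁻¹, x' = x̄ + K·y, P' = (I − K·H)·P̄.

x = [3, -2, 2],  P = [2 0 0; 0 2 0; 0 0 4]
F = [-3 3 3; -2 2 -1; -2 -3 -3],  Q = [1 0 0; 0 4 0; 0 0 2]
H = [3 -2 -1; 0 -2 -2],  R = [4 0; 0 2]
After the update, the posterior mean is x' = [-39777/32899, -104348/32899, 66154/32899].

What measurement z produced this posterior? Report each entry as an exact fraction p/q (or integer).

z = [1, 2]

x̄ = F·x = [-9, -12, -6]
P̄ = F·P·Fᵀ + Q = [73 12 -42; 12 24 8; -42 8 64]
S = H·P̄·Hᵀ + R = [961 452; 452 418]
K = P̄·Hᵀ·S⁻¹ = [11991/32899 -8244/32899; 3428/32899 -8744/32899; -10510/98697 -22636/98697]
x' − x̄ = [256314/32899, 290440/32899, 263548/32899] = K·y
y = (KᵀK)⁻¹·Kᵀ·(x' − x̄) = [-2, -34]
z = y + H·x̄ = [-2, -34] + [3, 36] = [1, 2]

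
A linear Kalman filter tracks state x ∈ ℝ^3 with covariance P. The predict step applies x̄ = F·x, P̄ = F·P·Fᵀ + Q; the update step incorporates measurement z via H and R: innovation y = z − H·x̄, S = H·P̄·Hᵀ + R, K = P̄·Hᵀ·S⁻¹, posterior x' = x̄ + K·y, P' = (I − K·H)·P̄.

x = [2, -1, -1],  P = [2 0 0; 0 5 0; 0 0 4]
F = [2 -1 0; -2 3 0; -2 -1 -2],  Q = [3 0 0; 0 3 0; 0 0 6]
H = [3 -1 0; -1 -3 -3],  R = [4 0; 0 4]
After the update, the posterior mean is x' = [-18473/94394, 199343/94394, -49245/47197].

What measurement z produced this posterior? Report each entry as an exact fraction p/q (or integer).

z = [-3, -3]

x̄ = F·x = [5, -7, -1]
P̄ = F·P·Fᵀ + Q = [16 -23 -3; -23 56 -7; -3 -7 35]
S = H·P̄·Hᵀ + R = [342 310; 310 557]
K = P̄·Hᵀ·S⁻¹ = [20327/94394 -403/47197; -31185/94394 -1829/47197; 11998/47197 -13541/47197]
x' − x̄ = [-490443/94394, 860101/94394, -2048/47197] = K·y
y = (KᵀK)⁻¹·Kᵀ·(x' − x̄) = [-25, -22]
z = y + H·x̄ = [-25, -22] + [22, 19] = [-3, -3]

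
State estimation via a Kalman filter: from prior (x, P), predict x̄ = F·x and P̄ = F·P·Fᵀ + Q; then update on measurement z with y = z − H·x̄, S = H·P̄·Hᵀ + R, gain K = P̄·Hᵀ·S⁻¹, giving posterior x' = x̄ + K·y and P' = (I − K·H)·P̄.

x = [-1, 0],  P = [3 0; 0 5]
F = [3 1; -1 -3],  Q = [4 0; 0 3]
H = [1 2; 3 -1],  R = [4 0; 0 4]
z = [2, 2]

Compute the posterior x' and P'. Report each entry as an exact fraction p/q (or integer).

x̄ = F·x = [-3, 1]
P̄ = F·P·Fᵀ + Q = [36 -24; -24 51]
y = z − H·x̄ = [3, 12]
S = H·P̄·Hᵀ + R = [148 -114; -114 523]
K = P̄·Hᵀ·S⁻¹ = [2193/16102 2271/8051; 69/166 -12/83]
x' = x̄ + K·y = [12777/16102, 85/166]
P' = (I − K·H)·P̄ = [3222/8051 6/83; 6/83 66/83]

x' = [12777/16102, 85/166]
P' = [3222/8051 6/83; 6/83 66/83]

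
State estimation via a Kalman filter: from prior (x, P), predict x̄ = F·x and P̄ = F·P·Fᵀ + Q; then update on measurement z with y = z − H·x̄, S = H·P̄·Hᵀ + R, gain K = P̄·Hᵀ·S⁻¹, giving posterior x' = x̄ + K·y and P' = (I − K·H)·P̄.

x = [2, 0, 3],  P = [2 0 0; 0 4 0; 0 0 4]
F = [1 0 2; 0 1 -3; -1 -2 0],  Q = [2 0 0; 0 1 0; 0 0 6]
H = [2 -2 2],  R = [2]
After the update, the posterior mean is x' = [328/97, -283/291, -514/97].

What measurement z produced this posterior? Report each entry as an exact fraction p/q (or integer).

x̄ = F·x = [8, -9, -2]
P̄ = F·P·Fᵀ + Q = [20 -24 -2; -24 41 -8; -2 -8 24]
S = H·P̄·Hᵀ + R = [582]
K = P̄·Hᵀ·S⁻¹ = [14/97; -73/291; 10/97]
x' − x̄ = [-448/97, 2336/291, -320/97] = K·y
y = (KᵀK)⁻¹·Kᵀ·(x' − x̄) = [-32]
z = y + H·x̄ = [-32] + [30] = [-2]

z = [-2]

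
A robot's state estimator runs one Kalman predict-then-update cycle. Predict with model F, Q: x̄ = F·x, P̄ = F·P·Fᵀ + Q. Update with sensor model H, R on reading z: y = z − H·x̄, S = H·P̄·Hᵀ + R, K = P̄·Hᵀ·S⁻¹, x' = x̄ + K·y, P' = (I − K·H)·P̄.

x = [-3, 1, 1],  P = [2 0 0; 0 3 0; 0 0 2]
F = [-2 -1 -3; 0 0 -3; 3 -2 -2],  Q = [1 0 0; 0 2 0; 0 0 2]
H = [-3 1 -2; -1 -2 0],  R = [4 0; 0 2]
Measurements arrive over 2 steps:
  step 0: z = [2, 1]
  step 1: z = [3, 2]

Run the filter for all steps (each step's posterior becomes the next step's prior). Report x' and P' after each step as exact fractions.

step 0: x' = [209/52, -127/52, -437/52], P' = [2083/390 -2807/1170 -10589/1170; -2807/1170 5443/3510 15121/3510; -10589/1170 15121/3510 57667/3510]
step 1: x' = [131147797/254770525, -61592738/50954105, -727004323/254770525], P' = [412355302/254770525 -34547378/50954105 -657707618/254770525; -34547378/50954105 7552090/10190821 68212002/50954105; -657707618/254770525 68212002/50954105 1319308262/254770525]

step 0: x̄ = F·x = [2, -3, -13]
step 0: P̄ = F·P·Fᵀ + Q = [30 18 6; 18 20 12; 6 12 40]
step 0: y = z − H·x̄ = [-15, -3]
step 0: S = H·P̄·Hᵀ + R = [370 200; 200 184]
step 0: K = P̄·Hᵀ·S⁻¹ = [-47/585 -127/468; 58/1755 -493/1404; -614/1755 305/1404]
step 0: x' = x̄ + K·y = [209/52, -127/52, -437/52]
step 0: P' = (I − K·H)·P̄ = [2083/390 -2807/1170 -10589/1170; -2807/1170 5443/3510 15121/3510; -10589/1170 15121/3510 57667/3510]
step 1: x̄ = F·x = [255/13, 1311/52, 135/4]
step 1: P̄ = F·P·Fᵀ + Q = [139391/1755 62294/585 19838/135; 62294/585 58447/390 18529/90; 19838/135 18529/90 79339/270]
step 1: y = z − H·x̄ = [5415/52, 1873/26]
step 1: S = H·P̄·Hᵀ + R = [8231077/3510 557522/351; 557522/351 388495/351]
step 1: K = P̄·Hᵀ·S⁻¹ = [-4719378/50954105 -33440761/254770525; 248929/10190821 -20486761/50954105; -16221683/50954105 -12206201/254770525]
step 1: x' = x̄ + K·y = [131147797/254770525, -61592738/50954105, -727004323/254770525]
step 1: P' = (I − K·H)·P̄ = [412355302/254770525 -34547378/50954105 -657707618/254770525; -34547378/50954105 7552090/10190821 68212002/50954105; -657707618/254770525 68212002/50954105 1319308262/254770525]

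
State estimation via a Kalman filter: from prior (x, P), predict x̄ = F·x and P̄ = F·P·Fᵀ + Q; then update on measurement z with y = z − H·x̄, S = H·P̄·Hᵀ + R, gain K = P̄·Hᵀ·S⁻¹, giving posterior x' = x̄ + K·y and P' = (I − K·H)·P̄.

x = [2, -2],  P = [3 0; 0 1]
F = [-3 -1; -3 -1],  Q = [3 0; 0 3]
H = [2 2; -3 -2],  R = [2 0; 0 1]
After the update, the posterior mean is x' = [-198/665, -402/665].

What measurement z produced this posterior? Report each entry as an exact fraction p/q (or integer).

z = [-2, 2]

x̄ = F·x = [-4, -4]
P̄ = F·P·Fᵀ + Q = [31 28; 28 31]
S = H·P̄·Hᵀ + R = [474 -590; -590 740]
K = P̄·Hᵀ·S⁻¹ = [-59/266 -503/1330; 59/133 104/665]
x' − x̄ = [2462/665, 2258/665] = K·y
y = (KᵀK)⁻¹·Kᵀ·(x' − x̄) = [14, -18]
z = y + H·x̄ = [14, -18] + [-16, 20] = [-2, 2]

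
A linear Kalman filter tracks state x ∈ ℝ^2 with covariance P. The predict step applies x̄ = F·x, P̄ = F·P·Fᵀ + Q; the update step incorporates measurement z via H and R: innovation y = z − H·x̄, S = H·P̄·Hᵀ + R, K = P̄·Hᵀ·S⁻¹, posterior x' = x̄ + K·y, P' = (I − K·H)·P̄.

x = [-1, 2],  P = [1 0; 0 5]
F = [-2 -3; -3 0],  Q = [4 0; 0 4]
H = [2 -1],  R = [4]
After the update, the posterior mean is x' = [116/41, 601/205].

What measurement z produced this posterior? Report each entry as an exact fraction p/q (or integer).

x̄ = F·x = [-4, 3]
P̄ = F·P·Fᵀ + Q = [53 6; 6 13]
S = H·P̄·Hᵀ + R = [205]
K = P̄·Hᵀ·S⁻¹ = [20/41; -1/205]
x' − x̄ = [280/41, -14/205] = K·y
y = (KᵀK)⁻¹·Kᵀ·(x' − x̄) = [14]
z = y + H·x̄ = [14] + [-11] = [3]

z = [3]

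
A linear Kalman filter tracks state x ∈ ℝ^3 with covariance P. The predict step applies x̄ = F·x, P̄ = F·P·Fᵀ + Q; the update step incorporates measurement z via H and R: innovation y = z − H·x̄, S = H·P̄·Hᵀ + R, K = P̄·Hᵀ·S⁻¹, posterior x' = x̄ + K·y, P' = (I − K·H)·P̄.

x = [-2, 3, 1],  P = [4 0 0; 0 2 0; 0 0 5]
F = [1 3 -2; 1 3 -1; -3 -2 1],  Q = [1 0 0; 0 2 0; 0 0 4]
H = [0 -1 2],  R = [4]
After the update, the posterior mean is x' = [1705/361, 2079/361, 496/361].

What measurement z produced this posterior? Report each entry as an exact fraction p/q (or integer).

z = [-3]

x̄ = F·x = [5, 6, 1]
P̄ = F·P·Fᵀ + Q = [43 32 -34; 32 29 -29; -34 -29 53]
S = H·P̄·Hᵀ + R = [361]
K = P̄·Hᵀ·S⁻¹ = [-100/361; -87/361; 135/361]
x' − x̄ = [-100/361, -87/361, 135/361] = K·y
y = (KᵀK)⁻¹·Kᵀ·(x' − x̄) = [1]
z = y + H·x̄ = [1] + [-4] = [-3]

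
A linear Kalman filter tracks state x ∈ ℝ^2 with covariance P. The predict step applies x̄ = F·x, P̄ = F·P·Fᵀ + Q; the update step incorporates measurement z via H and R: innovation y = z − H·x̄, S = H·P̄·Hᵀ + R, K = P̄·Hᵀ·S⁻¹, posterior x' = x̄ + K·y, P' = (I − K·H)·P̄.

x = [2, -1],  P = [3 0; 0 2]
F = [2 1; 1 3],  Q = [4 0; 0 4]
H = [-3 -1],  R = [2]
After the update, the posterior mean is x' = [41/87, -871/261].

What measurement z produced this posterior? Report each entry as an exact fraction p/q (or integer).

x̄ = F·x = [3, -1]
P̄ = F·P·Fᵀ + Q = [18 12; 12 25]
S = H·P̄·Hᵀ + R = [261]
K = P̄·Hᵀ·S⁻¹ = [-22/87; -61/261]
x' − x̄ = [-220/87, -610/261] = K·y
y = (KᵀK)⁻¹·Kᵀ·(x' − x̄) = [10]
z = y + H·x̄ = [10] + [-8] = [2]

z = [2]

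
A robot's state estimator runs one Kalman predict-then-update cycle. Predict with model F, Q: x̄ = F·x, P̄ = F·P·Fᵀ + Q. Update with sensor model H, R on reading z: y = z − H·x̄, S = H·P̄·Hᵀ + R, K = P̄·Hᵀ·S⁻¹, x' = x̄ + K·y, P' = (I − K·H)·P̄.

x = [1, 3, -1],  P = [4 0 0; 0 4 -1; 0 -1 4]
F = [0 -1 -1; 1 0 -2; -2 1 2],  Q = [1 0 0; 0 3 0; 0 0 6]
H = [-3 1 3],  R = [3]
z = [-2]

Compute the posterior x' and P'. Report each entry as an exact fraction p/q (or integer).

x̄ = F·x = [-2, 3, -1]
P̄ = F·P·Fᵀ + Q = [7 6 -9; 6 23 -22; -9 -22 38]
y = z − H·x̄ = [-8]
S = H·P̄·Hᵀ + R = [425]
K = P̄·Hᵀ·S⁻¹ = [-42/425; -61/425; 7/25]
x' = x̄ + K·y = [-514/425, 1763/425, -81/25]
P' = (I − K·H)·P̄ = [1211/425 -12/425 69/25; -12/425 6054/425 -123/25; 69/25 -123/25 117/25]

x' = [-514/425, 1763/425, -81/25]
P' = [1211/425 -12/425 69/25; -12/425 6054/425 -123/25; 69/25 -123/25 117/25]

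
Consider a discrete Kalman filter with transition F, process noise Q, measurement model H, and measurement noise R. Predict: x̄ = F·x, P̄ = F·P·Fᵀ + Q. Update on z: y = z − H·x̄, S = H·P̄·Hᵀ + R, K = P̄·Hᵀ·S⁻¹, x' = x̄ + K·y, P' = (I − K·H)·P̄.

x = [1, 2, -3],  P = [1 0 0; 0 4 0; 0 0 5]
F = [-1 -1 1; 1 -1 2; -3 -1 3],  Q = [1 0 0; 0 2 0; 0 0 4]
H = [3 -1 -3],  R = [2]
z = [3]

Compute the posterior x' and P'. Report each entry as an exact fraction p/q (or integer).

x' = [-550/199, -259/199, -672/199]
P' = [1131/199 724/199 905/199; 724/199 4185/398 107/398; 905/199 107/398 1875/398]

x̄ = F·x = [-6, -7, -14]
P̄ = F·P·Fᵀ + Q = [11 13 22; 13 27 31; 22 31 62]
y = z − H·x̄ = [-28]
S = H·P̄·Hᵀ + R = [398]
K = P̄·Hᵀ·S⁻¹ = [-23/199; -81/398; -151/398]
x' = x̄ + K·y = [-550/199, -259/199, -672/199]
P' = (I − K·H)·P̄ = [1131/199 724/199 905/199; 724/199 4185/398 107/398; 905/199 107/398 1875/398]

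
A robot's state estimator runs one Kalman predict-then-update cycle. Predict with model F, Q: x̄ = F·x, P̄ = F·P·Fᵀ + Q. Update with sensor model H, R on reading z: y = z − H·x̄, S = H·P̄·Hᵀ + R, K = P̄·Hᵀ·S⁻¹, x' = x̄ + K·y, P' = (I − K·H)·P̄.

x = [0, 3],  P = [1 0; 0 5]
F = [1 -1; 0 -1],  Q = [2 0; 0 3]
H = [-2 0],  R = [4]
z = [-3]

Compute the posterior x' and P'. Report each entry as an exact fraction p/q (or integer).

x' = [1, -1/2]
P' = [8/9 5/9; 5/9 47/9]

x̄ = F·x = [-3, -3]
P̄ = F·P·Fᵀ + Q = [8 5; 5 8]
y = z − H·x̄ = [-9]
S = H·P̄·Hᵀ + R = [36]
K = P̄·Hᵀ·S⁻¹ = [-4/9; -5/18]
x' = x̄ + K·y = [1, -1/2]
P' = (I − K·H)·P̄ = [8/9 5/9; 5/9 47/9]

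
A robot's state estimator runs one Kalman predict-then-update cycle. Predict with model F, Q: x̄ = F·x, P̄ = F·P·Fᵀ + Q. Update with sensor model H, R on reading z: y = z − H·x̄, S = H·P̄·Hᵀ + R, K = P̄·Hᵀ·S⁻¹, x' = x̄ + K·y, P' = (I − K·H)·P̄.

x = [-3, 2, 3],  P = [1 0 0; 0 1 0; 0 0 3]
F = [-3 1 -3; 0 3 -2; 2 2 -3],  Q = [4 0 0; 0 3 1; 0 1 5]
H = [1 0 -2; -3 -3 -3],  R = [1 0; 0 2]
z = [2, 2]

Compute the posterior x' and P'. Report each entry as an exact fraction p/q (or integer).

x' = [-291093/166261, 514897/166261, -332474/166261]
P' = [305376/166261 -410939/166261 123353/166261; -410939/166261 623455/166261 -202394/166261; 123353/166261 -202394/166261 88027/166261]

x̄ = F·x = [2, 0, -11]
P̄ = F·P·Fᵀ + Q = [41 21 23; 21 24 25; 23 25 40]
y = z − H·x̄ = [-22, -25]
S = H·P̄·Hᵀ + R = [110 273; 273 2189]
K = P̄·Hᵀ·S⁻¹ = [58670/166261 -26685/166261; -6151/166261 -15183/166261; -52701/166261 -13479/166261]
x' = x̄ + K·y = [-291093/166261, 514897/166261, -332474/166261]
P' = (I − K·H)·P̄ = [305376/166261 -410939/166261 123353/166261; -410939/166261 623455/166261 -202394/166261; 123353/166261 -202394/166261 88027/166261]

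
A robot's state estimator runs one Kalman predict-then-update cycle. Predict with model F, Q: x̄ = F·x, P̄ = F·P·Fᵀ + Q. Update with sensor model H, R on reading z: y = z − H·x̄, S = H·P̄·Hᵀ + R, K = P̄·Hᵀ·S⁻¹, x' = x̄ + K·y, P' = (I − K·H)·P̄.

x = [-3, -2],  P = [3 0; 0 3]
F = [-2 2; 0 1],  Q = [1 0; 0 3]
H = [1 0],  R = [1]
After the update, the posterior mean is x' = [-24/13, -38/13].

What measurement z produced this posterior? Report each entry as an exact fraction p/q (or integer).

x̄ = F·x = [2, -2]
P̄ = F·P·Fᵀ + Q = [25 6; 6 6]
S = H·P̄·Hᵀ + R = [26]
K = P̄·Hᵀ·S⁻¹ = [25/26; 3/13]
x' − x̄ = [-50/13, -12/13] = K·y
y = (KᵀK)⁻¹·Kᵀ·(x' − x̄) = [-4]
z = y + H·x̄ = [-4] + [2] = [-2]

z = [-2]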